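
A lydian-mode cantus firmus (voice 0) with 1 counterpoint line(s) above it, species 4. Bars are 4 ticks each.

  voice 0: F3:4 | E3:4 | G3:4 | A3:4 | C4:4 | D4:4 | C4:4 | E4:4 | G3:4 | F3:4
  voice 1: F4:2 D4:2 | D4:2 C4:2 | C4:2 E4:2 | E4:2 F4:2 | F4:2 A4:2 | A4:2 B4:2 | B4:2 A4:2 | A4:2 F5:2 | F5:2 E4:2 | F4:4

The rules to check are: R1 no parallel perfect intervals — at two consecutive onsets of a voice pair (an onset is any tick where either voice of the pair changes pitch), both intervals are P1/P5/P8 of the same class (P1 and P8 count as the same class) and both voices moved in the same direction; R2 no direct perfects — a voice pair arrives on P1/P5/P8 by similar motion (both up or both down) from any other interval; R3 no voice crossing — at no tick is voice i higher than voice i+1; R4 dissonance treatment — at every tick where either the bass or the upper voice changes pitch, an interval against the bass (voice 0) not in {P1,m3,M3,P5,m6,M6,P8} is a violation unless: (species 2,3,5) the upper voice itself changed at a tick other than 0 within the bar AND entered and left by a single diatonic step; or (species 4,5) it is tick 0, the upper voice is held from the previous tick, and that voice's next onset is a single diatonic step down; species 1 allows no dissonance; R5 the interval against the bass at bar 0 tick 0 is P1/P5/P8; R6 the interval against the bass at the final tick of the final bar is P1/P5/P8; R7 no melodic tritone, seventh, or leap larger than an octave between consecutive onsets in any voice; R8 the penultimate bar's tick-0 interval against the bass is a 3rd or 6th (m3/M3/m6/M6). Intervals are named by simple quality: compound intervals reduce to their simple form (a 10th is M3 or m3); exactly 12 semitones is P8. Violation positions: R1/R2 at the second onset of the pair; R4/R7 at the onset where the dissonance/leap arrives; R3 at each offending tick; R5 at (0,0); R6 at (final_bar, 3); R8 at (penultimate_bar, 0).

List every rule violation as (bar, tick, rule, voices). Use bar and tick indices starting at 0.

(2, 0, R4, (0, 1))
(4, 0, R4, (0, 1))
(7, 0, R4, (0, 1))
(7, 2, R4, (0, 1))
(8, 0, R4, (0, 1))
(8, 0, R8, (0, 1))
(8, 2, R7, (1,))

bar 0: v0=F3 v1=F4 downbeat P8
bar 1: v0=E3 v1=D4 downbeat m7
bar 2: v0=G3 v1=C4 downbeat P4
bar 3: v0=A3 v1=E4 downbeat P5
bar 4: v0=C4 v1=F4 downbeat P4
bar 5: v0=D4 v1=A4 downbeat P5
bar 6: v0=C4 v1=B4 downbeat M7
bar 7: v0=E4 v1=A4 downbeat P4
bar 8: v0=G3 v1=F5 downbeat m7
bar 9: v0=F3 v1=F4 downbeat P8
  -> R4 @ bar 2 tick 0 v(0, 1): G3/C4 P4 untreated
  -> R4 @ bar 4 tick 0 v(0, 1): C4/F4 P4 untreated
  -> R4 @ bar 7 tick 0 v(0, 1): E4/A4 P4 untreated
  -> R4 @ bar 7 tick 2 v(0, 1): E4/F5 m2 untreated
  -> R4 @ bar 8 tick 0 v(0, 1): G3/F5 m7 untreated
  -> R8 @ bar 8 tick 0 v(0, 1): penult m7 not 3rd/6th
  -> R7 @ bar 8 tick 2 v(1,): F5->E4 leap 13st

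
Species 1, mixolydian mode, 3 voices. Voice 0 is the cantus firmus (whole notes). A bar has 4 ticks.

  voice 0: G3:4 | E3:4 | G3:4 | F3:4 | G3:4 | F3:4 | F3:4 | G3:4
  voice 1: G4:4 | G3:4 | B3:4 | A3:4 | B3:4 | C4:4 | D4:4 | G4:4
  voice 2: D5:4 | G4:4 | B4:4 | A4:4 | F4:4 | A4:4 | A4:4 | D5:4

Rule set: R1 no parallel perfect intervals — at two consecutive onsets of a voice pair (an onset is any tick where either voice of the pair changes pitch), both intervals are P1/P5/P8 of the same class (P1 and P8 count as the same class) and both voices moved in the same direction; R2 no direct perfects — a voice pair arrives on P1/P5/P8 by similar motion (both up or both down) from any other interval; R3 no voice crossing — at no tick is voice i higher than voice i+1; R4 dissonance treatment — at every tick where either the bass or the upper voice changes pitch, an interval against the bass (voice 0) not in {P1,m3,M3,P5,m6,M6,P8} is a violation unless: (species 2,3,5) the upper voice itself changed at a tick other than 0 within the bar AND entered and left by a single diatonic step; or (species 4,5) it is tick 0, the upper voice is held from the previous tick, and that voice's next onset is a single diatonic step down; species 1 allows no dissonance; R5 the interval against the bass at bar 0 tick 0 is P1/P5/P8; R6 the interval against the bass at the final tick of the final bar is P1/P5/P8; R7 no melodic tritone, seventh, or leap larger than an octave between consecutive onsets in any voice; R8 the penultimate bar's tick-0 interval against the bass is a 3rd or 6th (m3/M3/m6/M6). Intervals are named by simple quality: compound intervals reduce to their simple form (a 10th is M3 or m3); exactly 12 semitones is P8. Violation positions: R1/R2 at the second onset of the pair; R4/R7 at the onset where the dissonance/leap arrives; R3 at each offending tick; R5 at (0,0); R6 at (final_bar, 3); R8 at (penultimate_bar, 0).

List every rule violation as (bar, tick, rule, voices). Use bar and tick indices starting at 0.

(1, 0, R2, (1, 2))
(2, 0, R1, (1, 2))
(3, 0, R1, (1, 2))
(4, 0, R4, (0, 2))
(7, 0, R1, (1, 2))
(7, 0, R2, (0, 1))
(7, 0, R2, (0, 2))

bar 0: v0=G3 v1=G4 v2=D5 downbeat P5
bar 1: v0=E3 v1=G3 v2=G4 downbeat m3
bar 2: v0=G3 v1=B3 v2=B4 downbeat M3
bar 3: v0=F3 v1=A3 v2=A4 downbeat M3
bar 4: v0=G3 v1=B3 v2=F4 downbeat m7
bar 5: v0=F3 v1=C4 v2=A4 downbeat M3
bar 6: v0=F3 v1=D4 v2=A4 downbeat M3
bar 7: v0=G3 v1=G4 v2=D5 downbeat P5
  -> R2 @ bar 1 tick 0 v(1, 2): G4/D5 P5 -> G3/G4 P8 similar
  -> R1 @ bar 2 tick 0 v(1, 2): G3/G4 P8 -> B3/B4 P8 similar
  -> R1 @ bar 3 tick 0 v(1, 2): B3/B4 P8 -> A3/A4 P8 similar
  -> R4 @ bar 4 tick 0 v(0, 2): G3/F4 m7 untreated
  -> R1 @ bar 7 tick 0 v(1, 2): D4/A4 P5 -> G4/D5 P5 similar
  -> R2 @ bar 7 tick 0 v(0, 1): F3/D4 M6 -> G3/G4 P8 similar
  -> R2 @ bar 7 tick 0 v(0, 2): F3/A4 M3 -> G3/D5 P5 similar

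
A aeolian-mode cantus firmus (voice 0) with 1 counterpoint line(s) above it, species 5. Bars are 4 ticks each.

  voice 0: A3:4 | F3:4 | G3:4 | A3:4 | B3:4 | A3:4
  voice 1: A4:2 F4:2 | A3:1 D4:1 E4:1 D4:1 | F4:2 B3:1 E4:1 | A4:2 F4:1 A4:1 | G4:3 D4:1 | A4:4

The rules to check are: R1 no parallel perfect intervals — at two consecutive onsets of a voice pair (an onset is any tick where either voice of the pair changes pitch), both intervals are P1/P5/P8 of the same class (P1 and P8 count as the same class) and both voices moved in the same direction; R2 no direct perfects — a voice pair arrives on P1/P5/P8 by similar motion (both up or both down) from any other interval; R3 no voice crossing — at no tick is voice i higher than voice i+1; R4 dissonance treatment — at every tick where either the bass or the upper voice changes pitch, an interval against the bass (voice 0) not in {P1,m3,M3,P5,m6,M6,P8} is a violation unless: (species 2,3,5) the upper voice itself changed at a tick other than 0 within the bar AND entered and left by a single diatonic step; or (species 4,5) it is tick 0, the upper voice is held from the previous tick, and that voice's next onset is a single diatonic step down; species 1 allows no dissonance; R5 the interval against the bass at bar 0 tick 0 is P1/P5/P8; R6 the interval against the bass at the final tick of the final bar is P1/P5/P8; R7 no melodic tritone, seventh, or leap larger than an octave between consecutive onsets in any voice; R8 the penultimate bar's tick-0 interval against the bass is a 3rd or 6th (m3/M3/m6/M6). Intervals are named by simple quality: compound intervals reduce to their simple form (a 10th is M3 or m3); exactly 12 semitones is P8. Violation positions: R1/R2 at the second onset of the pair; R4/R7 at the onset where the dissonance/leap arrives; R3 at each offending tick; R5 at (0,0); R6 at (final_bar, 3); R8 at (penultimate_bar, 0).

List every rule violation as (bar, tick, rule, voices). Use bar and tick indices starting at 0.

(2, 0, R4, (0, 1))
(2, 2, R7, (1,))
(3, 0, R2, (0, 1))

bar 0: v0=A3 v1=A4 downbeat P8
bar 1: v0=F3 v1=A3 downbeat M3
bar 2: v0=G3 v1=F4 downbeat m7
bar 3: v0=A3 v1=A4 downbeat P8
bar 4: v0=B3 v1=G4 downbeat m6
bar 5: v0=A3 v1=A4 downbeat P8
  -> R4 @ bar 2 tick 0 v(0, 1): G3/F4 m7 untreated
  -> R7 @ bar 2 tick 2 v(1,): F4->B3 leap 6st
  -> R2 @ bar 3 tick 0 v(0, 1): G3/E4 M6 -> A3/A4 P8 similar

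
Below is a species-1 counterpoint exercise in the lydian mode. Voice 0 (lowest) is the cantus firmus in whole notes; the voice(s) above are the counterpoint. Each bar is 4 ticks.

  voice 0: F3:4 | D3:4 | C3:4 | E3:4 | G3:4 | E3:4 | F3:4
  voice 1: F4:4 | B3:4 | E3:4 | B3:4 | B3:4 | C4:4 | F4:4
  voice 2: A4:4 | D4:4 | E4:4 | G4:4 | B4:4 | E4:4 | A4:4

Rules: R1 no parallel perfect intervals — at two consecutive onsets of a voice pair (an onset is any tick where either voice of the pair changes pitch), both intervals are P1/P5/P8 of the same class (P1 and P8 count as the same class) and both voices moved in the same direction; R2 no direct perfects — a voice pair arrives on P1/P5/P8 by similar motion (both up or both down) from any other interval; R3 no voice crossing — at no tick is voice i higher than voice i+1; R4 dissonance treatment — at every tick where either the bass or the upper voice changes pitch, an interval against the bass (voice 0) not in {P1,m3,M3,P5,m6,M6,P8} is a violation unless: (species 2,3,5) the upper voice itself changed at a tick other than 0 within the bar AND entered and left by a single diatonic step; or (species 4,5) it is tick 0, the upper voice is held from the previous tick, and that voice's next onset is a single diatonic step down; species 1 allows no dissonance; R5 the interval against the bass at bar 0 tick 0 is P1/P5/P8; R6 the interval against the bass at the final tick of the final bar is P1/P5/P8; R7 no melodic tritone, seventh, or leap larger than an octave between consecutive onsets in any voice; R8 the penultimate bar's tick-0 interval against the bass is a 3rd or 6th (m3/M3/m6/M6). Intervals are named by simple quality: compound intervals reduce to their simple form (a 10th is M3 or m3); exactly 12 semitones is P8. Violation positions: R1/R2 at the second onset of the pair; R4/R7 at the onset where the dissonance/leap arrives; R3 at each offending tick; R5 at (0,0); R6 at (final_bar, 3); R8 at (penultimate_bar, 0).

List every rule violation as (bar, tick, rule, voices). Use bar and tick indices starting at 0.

bar 0: v0=F3 v1=F4 v2=A4 downbeat M3
bar 1: v0=D3 v1=B3 v2=D4 downbeat P8
bar 2: v0=C3 v1=E3 v2=E4 downbeat M3
bar 3: v0=E3 v1=B3 v2=G4 downbeat m3
bar 4: v0=G3 v1=B3 v2=B4 downbeat M3
bar 5: v0=E3 v1=C4 v2=E4 downbeat P8
bar 6: v0=F3 v1=F4 v2=A4 downbeat M3
  -> R5 @ bar 0 tick 0 v(0, 2): opens on M3
  -> R2 @ bar 1 tick 0 v(0, 2): F3/A4 M3 -> D3/D4 P8 similar
  -> R7 @ bar 1 tick 0 v(1,): F4->B3 leap 6st
  -> R2 @ bar 3 tick 0 v(0, 1): C3/E3 M3 -> E3/B3 P5 similar
  -> R2 @ bar 5 tick 0 v(0, 2): G3/B4 M3 -> E3/E4 P8 similar
  -> R8 @ bar 5 tick 0 v(0, 2): penult P8 not 3rd/6th
  -> R2 @ bar 6 tick 0 v(0, 1): E3/C4 m6 -> F3/F4 P8 similar
  -> R6 @ bar 6 tick 3 v(0, 2): closes on M3

(0, 0, R5, (0, 2))
(1, 0, R2, (0, 2))
(1, 0, R7, (1,))
(3, 0, R2, (0, 1))
(5, 0, R2, (0, 2))
(5, 0, R8, (0, 2))
(6, 0, R2, (0, 1))
(6, 3, R6, (0, 2))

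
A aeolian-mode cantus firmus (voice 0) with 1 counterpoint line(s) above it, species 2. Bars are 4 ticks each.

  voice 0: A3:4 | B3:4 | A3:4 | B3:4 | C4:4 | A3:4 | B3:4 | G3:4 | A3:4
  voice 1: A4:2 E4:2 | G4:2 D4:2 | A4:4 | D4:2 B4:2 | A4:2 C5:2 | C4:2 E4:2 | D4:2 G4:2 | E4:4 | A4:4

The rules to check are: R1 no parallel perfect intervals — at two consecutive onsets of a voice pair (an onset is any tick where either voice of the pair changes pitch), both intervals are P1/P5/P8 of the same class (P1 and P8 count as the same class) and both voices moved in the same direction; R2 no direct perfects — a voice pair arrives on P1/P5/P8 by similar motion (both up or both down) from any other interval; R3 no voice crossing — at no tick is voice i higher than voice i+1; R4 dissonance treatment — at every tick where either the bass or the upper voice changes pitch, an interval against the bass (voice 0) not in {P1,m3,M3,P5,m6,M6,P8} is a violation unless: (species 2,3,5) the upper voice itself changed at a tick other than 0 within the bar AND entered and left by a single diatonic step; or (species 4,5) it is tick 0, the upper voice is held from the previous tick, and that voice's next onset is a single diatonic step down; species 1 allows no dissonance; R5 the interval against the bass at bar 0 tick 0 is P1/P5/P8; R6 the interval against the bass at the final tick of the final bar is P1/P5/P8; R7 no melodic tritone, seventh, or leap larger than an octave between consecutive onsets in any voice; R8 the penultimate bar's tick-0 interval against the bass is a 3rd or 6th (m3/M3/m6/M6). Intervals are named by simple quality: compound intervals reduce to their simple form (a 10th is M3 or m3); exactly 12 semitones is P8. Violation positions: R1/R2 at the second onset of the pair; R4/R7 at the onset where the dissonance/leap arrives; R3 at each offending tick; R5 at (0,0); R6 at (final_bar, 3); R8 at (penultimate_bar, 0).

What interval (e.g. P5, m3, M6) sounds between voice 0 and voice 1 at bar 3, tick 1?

m3

voice 0=B3 voice 1=D4 -> m3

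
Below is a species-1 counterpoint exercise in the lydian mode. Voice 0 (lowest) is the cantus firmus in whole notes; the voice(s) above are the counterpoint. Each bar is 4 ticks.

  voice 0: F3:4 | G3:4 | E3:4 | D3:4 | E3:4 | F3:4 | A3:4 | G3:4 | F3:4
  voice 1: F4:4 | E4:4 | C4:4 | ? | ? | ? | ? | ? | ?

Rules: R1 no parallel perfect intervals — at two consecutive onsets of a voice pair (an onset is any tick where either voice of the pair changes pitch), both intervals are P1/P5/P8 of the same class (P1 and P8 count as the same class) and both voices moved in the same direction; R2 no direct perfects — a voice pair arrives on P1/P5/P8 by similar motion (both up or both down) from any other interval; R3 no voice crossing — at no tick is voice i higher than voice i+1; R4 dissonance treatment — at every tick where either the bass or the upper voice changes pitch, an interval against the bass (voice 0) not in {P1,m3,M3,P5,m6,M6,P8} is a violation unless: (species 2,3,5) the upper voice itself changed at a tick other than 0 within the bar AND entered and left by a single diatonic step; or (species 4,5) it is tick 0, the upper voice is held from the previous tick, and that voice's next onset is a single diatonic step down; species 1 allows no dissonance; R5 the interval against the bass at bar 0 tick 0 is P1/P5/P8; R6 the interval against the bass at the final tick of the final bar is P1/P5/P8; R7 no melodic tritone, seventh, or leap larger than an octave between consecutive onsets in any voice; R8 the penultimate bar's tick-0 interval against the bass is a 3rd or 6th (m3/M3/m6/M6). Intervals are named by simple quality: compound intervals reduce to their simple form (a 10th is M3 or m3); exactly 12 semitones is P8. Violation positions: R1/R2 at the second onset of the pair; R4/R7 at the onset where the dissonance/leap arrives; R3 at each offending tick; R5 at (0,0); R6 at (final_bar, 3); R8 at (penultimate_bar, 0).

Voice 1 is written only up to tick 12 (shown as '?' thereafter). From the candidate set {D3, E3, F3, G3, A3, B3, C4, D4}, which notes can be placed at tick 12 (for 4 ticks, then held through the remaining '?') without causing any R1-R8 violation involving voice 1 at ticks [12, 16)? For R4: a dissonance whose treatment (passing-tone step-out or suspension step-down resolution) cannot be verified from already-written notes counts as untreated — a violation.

D3: violates R2,R7
E3: violates R4
F3: legal
G3: violates R4
A3: violates R2
B3: legal
C4: violates R4
D4: legal

{B3, D4, F3}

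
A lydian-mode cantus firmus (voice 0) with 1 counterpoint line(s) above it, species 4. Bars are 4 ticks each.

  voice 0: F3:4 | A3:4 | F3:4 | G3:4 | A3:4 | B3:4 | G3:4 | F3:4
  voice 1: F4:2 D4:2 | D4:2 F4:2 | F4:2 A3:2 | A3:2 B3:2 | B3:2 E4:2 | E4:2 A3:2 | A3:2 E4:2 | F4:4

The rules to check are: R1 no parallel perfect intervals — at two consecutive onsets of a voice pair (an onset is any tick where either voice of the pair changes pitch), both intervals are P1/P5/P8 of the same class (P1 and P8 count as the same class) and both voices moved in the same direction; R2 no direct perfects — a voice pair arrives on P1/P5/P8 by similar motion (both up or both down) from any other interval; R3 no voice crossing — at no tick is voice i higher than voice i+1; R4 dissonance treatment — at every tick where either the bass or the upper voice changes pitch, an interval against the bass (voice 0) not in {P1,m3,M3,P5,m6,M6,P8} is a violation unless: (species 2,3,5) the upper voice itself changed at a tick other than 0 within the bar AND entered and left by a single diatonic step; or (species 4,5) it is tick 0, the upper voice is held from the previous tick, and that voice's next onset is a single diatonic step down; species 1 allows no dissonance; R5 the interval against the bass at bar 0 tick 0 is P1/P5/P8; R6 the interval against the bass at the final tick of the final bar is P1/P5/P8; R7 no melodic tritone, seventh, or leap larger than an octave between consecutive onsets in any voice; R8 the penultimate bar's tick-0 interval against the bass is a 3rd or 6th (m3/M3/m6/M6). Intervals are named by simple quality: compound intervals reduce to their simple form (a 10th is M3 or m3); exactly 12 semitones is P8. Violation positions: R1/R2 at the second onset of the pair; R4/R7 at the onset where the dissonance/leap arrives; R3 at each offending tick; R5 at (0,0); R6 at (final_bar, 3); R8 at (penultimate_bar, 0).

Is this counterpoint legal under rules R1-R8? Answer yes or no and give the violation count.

No (9 violations)

bar 0: v0=F3 v1=F4 (P8)
bar 1: v0=A3 v1=D4 (P4)
bar 2: v0=F3 v1=F4 (P8)
bar 3: v0=G3 v1=A3 (M2)
bar 4: v0=A3 v1=B3 (M2)
bar 5: v0=B3 v1=E4 (P4)
bar 6: v0=G3 v1=A3 (M2)
bar 7: v0=F3 v1=F4 (P8)
  R4 @ bar1.0: A3/D4 P4 untreated
  R4 @ bar3.0: G3/A3 M2 untreated
  R4 @ bar4.0: A3/B3 M2 untreated
  R4 @ bar5.0: B3/E4 P4 untreated
  R3 @ bar5.2: B3 above A3
  R4 @ bar5.2: B3/A3 M2 untreated
  R3 @ bar5.3: B3 above A3
  R4 @ bar6.0: G3/A3 M2 untreated
  R8 @ bar6.0: penult M2 not 3rd/6th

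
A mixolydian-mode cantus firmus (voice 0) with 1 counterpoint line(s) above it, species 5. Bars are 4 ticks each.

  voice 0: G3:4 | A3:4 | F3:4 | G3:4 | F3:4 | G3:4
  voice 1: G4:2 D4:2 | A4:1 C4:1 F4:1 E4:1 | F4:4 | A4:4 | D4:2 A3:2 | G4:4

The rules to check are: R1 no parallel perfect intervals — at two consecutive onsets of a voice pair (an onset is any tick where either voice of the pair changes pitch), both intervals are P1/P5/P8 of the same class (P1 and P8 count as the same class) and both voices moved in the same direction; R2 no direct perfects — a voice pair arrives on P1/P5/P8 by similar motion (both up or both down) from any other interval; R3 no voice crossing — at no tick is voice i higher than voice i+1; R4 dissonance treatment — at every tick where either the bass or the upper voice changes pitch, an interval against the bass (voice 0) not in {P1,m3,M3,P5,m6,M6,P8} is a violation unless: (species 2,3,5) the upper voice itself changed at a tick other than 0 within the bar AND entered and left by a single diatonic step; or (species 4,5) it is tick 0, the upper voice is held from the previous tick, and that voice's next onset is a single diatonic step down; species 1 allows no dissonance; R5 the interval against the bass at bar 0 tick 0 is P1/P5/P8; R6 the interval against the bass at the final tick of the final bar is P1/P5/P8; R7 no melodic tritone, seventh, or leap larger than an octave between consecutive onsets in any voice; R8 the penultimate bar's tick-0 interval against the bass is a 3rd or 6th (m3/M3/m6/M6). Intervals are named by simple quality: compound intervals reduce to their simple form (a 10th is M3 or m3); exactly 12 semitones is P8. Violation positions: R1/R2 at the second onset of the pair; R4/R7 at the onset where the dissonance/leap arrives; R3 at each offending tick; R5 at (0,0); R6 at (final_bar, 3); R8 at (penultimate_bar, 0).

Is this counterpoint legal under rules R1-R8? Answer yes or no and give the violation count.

bar 0: v0=G3 v1=G4 (P8)
bar 1: v0=A3 v1=A4 (P8)
bar 2: v0=F3 v1=F4 (P8)
bar 3: v0=G3 v1=A4 (M2)
bar 4: v0=F3 v1=D4 (M6)
bar 5: v0=G3 v1=G4 (P8)
  R2 @ bar1.0: G3/D4 P5 -> A3/A4 P8 similar
  R4 @ bar3.0: G3/A4 M2 untreated
  R2 @ bar5.0: F3/A3 M3 -> G3/G4 P8 similar
  R7 @ bar5.0: A3->G4 leap 10st

No (4 violations)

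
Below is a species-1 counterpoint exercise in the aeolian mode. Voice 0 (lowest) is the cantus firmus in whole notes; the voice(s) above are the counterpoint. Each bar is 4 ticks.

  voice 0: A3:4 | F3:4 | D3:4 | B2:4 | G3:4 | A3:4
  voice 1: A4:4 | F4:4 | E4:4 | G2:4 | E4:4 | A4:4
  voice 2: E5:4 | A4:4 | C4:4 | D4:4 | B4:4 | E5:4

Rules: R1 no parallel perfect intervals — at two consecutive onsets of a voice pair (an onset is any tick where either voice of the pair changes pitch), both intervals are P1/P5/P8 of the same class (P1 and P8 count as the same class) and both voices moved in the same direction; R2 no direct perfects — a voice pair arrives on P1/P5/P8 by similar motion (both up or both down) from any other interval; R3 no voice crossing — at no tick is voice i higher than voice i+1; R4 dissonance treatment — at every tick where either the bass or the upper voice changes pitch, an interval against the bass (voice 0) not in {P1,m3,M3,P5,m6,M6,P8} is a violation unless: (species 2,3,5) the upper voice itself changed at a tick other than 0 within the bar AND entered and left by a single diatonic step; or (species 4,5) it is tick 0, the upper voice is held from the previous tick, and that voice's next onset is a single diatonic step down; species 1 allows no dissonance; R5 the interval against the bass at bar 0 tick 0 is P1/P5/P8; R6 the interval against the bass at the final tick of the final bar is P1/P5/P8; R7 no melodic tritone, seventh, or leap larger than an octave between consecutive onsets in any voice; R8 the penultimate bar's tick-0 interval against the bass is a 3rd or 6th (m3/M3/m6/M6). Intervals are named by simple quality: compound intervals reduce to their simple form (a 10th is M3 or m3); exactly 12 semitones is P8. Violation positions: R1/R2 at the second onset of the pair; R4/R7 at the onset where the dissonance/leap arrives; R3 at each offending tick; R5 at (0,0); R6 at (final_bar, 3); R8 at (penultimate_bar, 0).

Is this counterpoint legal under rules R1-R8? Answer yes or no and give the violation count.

bar 0: v0=A3 v1=A4 v2=E5 (P5)
bar 1: v0=F3 v1=F4 v2=A4 (M3)
bar 2: v0=D3 v1=E4 v2=C4 (m7)
bar 3: v0=B2 v1=G2 v2=D4 (m3)
bar 4: v0=G3 v1=E4 v2=B4 (M3)
bar 5: v0=A3 v1=A4 v2=E5 (P5)
  R1 @ bar1.0: A3/A4 P8 -> F3/F4 P8 similar
  R3 @ bar2.0: E4 above C4
  R4 @ bar2.0: D3/E4 M2 untreated
  R4 @ bar2.0: D3/C4 m7 untreated
  R3 @ bar2.1: E4 above C4
  R3 @ bar2.2: E4 above C4
  R3 @ bar2.3: E4 above C4
  R3 @ bar3.0: B2 above G2
  R7 @ bar3.0: E4->G2 leap 21st
  R3 @ bar3.1: B2 above G2
  R3 @ bar3.2: B2 above G2
  R3 @ bar3.3: B2 above G2
  R1 @ bar4.0: G2/D4 P5 -> E4/B4 P5 similar
  R7 @ bar4.0: G2->E4 leap 21st
  R1 @ bar5.0: E4/B4 P5 -> A4/E5 P5 similar
  R2 @ bar5.0: G3/E4 M6 -> A3/A4 P8 similar
  R2 @ bar5.0: G3/B4 M3 -> A3/E5 P5 similar

No (17 violations)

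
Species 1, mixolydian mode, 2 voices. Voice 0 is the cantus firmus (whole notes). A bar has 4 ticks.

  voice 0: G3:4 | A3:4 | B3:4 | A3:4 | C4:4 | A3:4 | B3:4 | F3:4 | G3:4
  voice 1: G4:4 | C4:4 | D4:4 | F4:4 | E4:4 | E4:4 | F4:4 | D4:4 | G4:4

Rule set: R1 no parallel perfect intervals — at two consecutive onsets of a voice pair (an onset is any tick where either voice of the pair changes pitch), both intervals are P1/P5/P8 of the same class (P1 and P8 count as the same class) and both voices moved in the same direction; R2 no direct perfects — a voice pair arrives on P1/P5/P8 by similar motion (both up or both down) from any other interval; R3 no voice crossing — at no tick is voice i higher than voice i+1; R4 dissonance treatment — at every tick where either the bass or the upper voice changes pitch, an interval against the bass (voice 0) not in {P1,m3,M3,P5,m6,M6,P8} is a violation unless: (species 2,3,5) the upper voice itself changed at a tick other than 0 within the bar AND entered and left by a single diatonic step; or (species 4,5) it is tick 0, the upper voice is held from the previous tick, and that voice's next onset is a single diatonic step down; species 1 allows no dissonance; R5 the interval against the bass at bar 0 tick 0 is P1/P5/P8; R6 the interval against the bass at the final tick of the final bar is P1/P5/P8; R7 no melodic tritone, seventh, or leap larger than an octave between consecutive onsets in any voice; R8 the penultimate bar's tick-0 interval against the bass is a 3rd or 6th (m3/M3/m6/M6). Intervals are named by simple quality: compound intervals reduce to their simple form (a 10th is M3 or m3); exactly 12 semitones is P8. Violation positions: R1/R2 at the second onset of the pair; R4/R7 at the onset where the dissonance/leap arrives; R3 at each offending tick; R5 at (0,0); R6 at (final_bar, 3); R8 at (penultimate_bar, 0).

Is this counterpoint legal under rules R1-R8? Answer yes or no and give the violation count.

No (3 violations)

bar 0: v0=G3 v1=G4 (P8)
bar 1: v0=A3 v1=C4 (m3)
bar 2: v0=B3 v1=D4 (m3)
bar 3: v0=A3 v1=F4 (m6)
bar 4: v0=C4 v1=E4 (M3)
bar 5: v0=A3 v1=E4 (P5)
bar 6: v0=B3 v1=F4 (TT)
bar 7: v0=F3 v1=D4 (M6)
bar 8: v0=G3 v1=G4 (P8)
  R4 @ bar6.0: B3/F4 TT untreated
  R7 @ bar7.0: B3->F3 leap 6st
  R2 @ bar8.0: F3/D4 M6 -> G3/G4 P8 similar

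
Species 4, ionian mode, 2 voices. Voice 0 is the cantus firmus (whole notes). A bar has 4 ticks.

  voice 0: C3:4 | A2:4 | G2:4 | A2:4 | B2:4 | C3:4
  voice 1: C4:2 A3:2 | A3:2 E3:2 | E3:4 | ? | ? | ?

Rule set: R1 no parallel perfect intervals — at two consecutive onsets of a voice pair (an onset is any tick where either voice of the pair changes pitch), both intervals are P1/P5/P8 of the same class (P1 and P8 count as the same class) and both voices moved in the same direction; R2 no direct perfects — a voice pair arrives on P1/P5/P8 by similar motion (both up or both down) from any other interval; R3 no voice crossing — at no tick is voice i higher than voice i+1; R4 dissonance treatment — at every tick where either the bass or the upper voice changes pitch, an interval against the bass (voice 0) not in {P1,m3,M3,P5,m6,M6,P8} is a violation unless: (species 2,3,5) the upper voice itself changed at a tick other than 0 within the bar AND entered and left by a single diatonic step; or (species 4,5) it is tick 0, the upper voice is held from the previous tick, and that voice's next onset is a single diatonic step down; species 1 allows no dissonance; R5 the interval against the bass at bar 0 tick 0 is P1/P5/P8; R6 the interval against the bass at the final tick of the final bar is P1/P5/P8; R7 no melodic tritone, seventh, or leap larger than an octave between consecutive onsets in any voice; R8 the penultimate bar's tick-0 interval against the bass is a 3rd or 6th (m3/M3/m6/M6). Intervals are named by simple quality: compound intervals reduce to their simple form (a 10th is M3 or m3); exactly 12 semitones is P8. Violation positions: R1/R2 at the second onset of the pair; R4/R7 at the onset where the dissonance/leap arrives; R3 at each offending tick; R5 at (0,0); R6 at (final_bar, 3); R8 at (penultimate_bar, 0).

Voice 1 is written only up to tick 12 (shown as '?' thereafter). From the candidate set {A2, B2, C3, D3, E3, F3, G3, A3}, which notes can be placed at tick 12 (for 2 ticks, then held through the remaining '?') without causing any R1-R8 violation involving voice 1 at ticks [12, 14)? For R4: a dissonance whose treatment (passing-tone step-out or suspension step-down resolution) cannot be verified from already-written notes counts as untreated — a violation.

A2: legal
B2: violates R4
C3: legal
D3: violates R4
E3: legal
F3: legal
G3: violates R4
A3: violates R2

{A2, C3, E3, F3}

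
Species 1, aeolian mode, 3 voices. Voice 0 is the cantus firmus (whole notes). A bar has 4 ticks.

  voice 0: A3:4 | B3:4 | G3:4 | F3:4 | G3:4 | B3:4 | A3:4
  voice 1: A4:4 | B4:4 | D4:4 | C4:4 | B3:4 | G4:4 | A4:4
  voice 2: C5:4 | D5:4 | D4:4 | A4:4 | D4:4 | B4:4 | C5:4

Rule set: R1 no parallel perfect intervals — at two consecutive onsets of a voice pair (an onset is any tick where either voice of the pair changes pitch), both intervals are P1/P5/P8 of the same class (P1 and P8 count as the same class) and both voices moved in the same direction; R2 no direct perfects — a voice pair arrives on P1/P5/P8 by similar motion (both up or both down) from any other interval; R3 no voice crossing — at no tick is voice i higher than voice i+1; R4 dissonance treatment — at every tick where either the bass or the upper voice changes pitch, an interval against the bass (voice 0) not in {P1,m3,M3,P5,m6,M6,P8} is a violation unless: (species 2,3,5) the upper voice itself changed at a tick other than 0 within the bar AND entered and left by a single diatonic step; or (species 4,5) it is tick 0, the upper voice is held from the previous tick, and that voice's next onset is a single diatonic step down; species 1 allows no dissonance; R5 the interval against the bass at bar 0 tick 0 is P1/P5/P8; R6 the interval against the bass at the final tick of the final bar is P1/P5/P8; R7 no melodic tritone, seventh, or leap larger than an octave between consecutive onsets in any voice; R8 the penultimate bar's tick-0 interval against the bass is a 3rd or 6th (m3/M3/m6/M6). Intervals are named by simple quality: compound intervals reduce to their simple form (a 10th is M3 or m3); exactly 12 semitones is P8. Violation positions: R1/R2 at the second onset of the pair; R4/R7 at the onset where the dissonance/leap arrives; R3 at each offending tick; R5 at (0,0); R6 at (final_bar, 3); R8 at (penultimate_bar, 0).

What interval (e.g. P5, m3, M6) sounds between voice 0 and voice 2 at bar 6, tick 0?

voice 0=A3 voice 2=C5 -> m3

m3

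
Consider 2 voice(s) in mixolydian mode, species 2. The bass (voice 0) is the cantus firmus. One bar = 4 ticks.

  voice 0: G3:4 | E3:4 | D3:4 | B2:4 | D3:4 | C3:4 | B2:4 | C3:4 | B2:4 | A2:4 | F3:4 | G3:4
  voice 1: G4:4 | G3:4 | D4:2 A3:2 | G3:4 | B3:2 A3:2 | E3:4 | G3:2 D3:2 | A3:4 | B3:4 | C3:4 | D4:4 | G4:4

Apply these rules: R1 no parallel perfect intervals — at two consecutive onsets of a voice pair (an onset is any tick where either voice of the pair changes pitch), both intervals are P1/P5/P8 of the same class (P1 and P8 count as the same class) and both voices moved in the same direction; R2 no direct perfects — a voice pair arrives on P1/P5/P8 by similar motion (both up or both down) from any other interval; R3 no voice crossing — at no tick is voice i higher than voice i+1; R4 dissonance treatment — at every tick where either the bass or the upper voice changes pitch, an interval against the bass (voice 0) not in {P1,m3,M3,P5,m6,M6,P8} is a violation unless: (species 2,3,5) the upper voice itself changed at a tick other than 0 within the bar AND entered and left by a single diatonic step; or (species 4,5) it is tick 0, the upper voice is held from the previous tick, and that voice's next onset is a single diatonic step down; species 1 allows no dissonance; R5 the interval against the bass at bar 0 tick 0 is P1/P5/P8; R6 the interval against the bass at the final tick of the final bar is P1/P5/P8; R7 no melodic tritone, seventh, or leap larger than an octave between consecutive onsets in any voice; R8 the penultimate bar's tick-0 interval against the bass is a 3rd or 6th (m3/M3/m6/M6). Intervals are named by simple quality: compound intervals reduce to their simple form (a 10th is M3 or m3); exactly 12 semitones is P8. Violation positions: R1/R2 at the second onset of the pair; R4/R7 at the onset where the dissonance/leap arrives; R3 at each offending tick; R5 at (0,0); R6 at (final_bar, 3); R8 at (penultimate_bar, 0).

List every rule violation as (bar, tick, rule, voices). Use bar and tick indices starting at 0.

(9, 0, R7, (1,))
(10, 0, R7, (1,))
(11, 0, R2, (0, 1))

bar 0: v0=G3 v1=G4 downbeat P8
bar 1: v0=E3 v1=G3 downbeat m3
bar 2: v0=D3 v1=D4 downbeat P8
bar 3: v0=B2 v1=G3 downbeat m6
bar 4: v0=D3 v1=B3 downbeat M6
bar 5: v0=C3 v1=E3 downbeat M3
bar 6: v0=B2 v1=G3 downbeat m6
bar 7: v0=C3 v1=A3 downbeat M6
bar 8: v0=B2 v1=B3 downbeat P8
bar 9: v0=A2 v1=C3 downbeat m3
bar 10: v0=F3 v1=D4 downbeat M6
bar 11: v0=G3 v1=G4 downbeat P8
  -> R7 @ bar 9 tick 0 v(1,): B3->C3 leap 11st
  -> R7 @ bar 10 tick 0 v(1,): C3->D4 leap 14st
  -> R2 @ bar 11 tick 0 v(0, 1): F3/D4 M6 -> G3/G4 P8 similar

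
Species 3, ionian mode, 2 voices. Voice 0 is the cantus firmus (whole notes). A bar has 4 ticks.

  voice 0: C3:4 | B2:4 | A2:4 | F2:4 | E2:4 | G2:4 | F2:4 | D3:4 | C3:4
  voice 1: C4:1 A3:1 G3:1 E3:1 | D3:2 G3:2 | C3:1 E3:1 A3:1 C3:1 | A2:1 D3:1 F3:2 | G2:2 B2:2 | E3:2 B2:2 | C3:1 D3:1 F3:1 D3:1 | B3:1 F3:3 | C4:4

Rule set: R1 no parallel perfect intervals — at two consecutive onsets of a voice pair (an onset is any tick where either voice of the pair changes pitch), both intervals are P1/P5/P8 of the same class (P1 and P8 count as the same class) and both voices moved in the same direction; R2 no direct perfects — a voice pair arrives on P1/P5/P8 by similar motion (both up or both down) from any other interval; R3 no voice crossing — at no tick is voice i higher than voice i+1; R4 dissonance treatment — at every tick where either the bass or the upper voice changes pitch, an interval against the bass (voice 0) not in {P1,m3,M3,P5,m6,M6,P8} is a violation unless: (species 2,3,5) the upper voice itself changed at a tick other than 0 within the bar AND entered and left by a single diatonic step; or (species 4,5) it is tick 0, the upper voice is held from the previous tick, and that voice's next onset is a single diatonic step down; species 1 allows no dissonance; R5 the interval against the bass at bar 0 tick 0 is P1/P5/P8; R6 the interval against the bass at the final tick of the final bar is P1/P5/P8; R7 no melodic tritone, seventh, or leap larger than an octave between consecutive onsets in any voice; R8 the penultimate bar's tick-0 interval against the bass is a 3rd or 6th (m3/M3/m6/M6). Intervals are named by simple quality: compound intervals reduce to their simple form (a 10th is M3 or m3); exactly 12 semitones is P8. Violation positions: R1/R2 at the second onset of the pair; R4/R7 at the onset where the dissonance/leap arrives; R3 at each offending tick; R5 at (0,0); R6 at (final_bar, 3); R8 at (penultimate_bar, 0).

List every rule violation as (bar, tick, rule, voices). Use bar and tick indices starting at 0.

bar 0: v0=C3 v1=C4 downbeat P8
bar 1: v0=B2 v1=D3 downbeat m3
bar 2: v0=A2 v1=C3 downbeat m3
bar 3: v0=F2 v1=A2 downbeat M3
bar 4: v0=E2 v1=G2 downbeat m3
bar 5: v0=G2 v1=E3 downbeat M6
bar 6: v0=F2 v1=C3 downbeat P5
bar 7: v0=D3 v1=B3 downbeat M6
bar 8: v0=C3 v1=C4 downbeat P8
  -> R7 @ bar 4 tick 0 v(1,): F3->G2 leap 10st
  -> R7 @ bar 7 tick 1 v(1,): B3->F3 leap 6st

(4, 0, R7, (1,))
(7, 1, R7, (1,))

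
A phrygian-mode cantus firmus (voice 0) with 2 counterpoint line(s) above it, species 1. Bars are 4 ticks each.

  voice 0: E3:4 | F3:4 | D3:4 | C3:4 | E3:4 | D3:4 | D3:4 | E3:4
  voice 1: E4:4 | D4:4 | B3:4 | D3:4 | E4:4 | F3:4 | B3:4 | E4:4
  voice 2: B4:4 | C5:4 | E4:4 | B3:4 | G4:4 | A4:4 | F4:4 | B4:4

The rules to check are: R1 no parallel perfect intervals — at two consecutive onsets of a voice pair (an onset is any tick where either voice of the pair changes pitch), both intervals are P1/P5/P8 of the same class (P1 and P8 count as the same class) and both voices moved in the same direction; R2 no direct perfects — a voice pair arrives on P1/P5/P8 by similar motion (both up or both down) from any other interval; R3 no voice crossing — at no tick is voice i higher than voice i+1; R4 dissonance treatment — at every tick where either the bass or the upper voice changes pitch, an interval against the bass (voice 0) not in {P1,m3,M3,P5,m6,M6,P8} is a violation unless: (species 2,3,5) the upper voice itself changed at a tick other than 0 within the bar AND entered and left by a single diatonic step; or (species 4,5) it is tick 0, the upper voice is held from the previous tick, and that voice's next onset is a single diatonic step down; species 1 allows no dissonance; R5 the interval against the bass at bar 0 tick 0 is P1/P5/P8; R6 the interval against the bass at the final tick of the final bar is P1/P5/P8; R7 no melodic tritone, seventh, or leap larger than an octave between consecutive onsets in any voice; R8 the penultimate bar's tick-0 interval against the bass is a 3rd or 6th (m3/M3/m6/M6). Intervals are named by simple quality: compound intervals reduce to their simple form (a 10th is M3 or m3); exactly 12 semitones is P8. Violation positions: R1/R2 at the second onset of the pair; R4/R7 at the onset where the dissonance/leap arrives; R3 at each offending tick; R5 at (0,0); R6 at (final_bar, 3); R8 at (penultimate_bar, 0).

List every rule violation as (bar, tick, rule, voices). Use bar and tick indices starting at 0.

bar 0: v0=E3 v1=E4 v2=B4 downbeat P5
bar 1: v0=F3 v1=D4 v2=C5 downbeat P5
bar 2: v0=D3 v1=B3 v2=E4 downbeat M2
bar 3: v0=C3 v1=D3 v2=B3 downbeat M7
bar 4: v0=E3 v1=E4 v2=G4 downbeat m3
bar 5: v0=D3 v1=F3 v2=A4 downbeat P5
bar 6: v0=D3 v1=B3 v2=F4 downbeat m3
bar 7: v0=E3 v1=E4 v2=B4 downbeat P5
  -> R1 @ bar 1 tick 0 v(0, 2): E3/B4 P5 -> F3/C5 P5 similar
  -> R4 @ bar 2 tick 0 v(0, 2): D3/E4 M2 untreated
  -> R4 @ bar 3 tick 0 v(0, 1): C3/D3 M2 untreated
  -> R4 @ bar 3 tick 0 v(0, 2): C3/B3 M7 untreated
  -> R2 @ bar 4 tick 0 v(0, 1): C3/D3 M2 -> E3/E4 P8 similar
  -> R7 @ bar 4 tick 0 v(1,): D3->E4 leap 14st
  -> R7 @ bar 5 tick 0 v(1,): E4->F3 leap 11st
  -> R7 @ bar 6 tick 0 v(1,): F3->B3 leap 6st
  -> R2 @ bar 7 tick 0 v(0, 1): D3/B3 M6 -> E3/E4 P8 similar
  -> R2 @ bar 7 tick 0 v(0, 2): D3/F4 m3 -> E3/B4 P5 similar
  -> R2 @ bar 7 tick 0 v(1, 2): B3/F4 TT -> E4/B4 P5 similar
  -> R7 @ bar 7 tick 0 v(2,): F4->B4 leap 6st

(1, 0, R1, (0, 2))
(2, 0, R4, (0, 2))
(3, 0, R4, (0, 1))
(3, 0, R4, (0, 2))
(4, 0, R2, (0, 1))
(4, 0, R7, (1,))
(5, 0, R7, (1,))
(6, 0, R7, (1,))
(7, 0, R2, (0, 1))
(7, 0, R2, (0, 2))
(7, 0, R2, (1, 2))
(7, 0, R7, (2,))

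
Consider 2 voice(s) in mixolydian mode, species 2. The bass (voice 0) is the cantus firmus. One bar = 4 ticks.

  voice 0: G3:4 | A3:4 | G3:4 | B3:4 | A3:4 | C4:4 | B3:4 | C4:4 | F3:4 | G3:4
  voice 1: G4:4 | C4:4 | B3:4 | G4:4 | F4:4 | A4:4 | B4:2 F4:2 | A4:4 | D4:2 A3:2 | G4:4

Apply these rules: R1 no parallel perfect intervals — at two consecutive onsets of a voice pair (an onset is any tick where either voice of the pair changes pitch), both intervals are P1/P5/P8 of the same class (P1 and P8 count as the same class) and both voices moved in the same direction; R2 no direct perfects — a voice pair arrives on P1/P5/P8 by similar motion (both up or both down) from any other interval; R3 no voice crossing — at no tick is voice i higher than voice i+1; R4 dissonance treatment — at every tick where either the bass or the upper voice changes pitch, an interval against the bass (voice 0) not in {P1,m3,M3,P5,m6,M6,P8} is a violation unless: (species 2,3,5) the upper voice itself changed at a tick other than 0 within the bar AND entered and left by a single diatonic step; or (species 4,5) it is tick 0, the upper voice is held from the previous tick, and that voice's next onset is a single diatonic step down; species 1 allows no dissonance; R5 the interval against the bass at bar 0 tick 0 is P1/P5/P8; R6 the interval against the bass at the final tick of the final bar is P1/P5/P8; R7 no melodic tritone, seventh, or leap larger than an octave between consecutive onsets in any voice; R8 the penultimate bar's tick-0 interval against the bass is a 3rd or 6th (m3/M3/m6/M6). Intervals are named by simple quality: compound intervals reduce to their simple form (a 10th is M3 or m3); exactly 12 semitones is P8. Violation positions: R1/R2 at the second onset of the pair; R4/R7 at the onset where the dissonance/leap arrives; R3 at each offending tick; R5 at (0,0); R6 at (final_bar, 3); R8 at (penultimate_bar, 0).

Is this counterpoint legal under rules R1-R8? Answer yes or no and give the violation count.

No (4 violations)

bar 0: v0=G3 v1=G4 (P8)
bar 1: v0=A3 v1=C4 (m3)
bar 2: v0=G3 v1=B3 (M3)
bar 3: v0=B3 v1=G4 (m6)
bar 4: v0=A3 v1=F4 (m6)
bar 5: v0=C4 v1=A4 (M6)
bar 6: v0=B3 v1=B4 (P8)
bar 7: v0=C4 v1=A4 (M6)
bar 8: v0=F3 v1=D4 (M6)
bar 9: v0=G3 v1=G4 (P8)
  R4 @ bar6.2: B3/F4 TT untreated
  R7 @ bar6.2: B4->F4 leap 6st
  R2 @ bar9.0: F3/A3 M3 -> G3/G4 P8 similar
  R7 @ bar9.0: A3->G4 leap 10st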